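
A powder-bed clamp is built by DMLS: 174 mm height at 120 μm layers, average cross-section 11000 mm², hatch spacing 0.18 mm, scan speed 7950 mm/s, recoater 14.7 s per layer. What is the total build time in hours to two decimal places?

9.02 hours

Layer count = ceil(174 / 0.12) = 1450.
Per-layer scan distance = 11000 / 0.18, so 61111.1 mm.
Per-layer scan time = 61111.1 / 7950, so 7.6869 s.
Layer cycle: 7.6869 + 14.7 → 22.3869 s.
1450 layers × 22.3869 s/layer = 32461.005 s, i.e. 9.02 hours.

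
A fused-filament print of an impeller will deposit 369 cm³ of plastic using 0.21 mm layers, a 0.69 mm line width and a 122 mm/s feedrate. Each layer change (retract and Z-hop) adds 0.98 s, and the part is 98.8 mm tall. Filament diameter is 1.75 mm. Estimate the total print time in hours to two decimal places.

Line area = 0.21 × 0.69, so 0.1449 mm².
Total extruded path = 369000/0.1449 = 2546583.9 mm.
Extrusion time = 2546583.9 / 122 = 20873.6 s.
Layers = ⌈98.8/0.21⌉ = 471.
Non-print overhead: 471 × 0.98 → 461.58 s.
Total = 20873.6 + 461.58 = 21335.18 s = 5.93 hours.

5.93 hours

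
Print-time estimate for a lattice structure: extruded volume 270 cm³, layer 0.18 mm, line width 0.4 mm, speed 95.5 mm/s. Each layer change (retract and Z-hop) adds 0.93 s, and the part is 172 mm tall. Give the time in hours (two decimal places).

Bead cross-section: 0.18 × 0.4 → 0.072 mm².
Toolpath length = 270 cm³ / 0.072 mm² = 270000 / 0.072 = 3750000 mm.
Print-move time = 3750000 / 95.5, so 39267 s.
Layers = ⌈172/0.18⌉ = 956.
Layer-change overhead = 956 × 0.93, so 889.08 s.
Total = 39267 + 889.08 = 40156.08 s = 11.15 hours.

11.15 hours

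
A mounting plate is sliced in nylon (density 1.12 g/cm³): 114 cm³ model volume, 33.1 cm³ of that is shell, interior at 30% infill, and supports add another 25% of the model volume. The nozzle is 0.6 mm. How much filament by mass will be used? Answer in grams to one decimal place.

Infill region: 114 − 33.1 → 80.9 cm³.
Infill volume = 0.30 × 80.9, so 24.27 cm³.
Support: 0.25 × 114 → 28.5 cm³.
Deposited volume = 33.1 + 24.27 + 28.5, so 85.87 cm³.
Mass = 85.87 × 1.12, so 96.1744 g.

96.2 g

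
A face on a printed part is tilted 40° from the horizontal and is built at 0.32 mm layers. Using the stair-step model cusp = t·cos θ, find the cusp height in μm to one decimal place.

cos(40°) = 0.7660, so cusp = 0.32 × 0.7660 = 0.24512 mm → 245.1 μm.

245.1 μm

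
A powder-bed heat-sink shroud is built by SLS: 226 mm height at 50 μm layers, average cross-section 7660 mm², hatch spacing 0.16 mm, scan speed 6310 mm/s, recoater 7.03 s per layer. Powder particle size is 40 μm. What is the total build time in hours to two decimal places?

Layer count = ceil(226 / 0.05) = 4520.
Scan path per layer = 7660 / 0.16, so 47875 mm.
Per-layer scan time = 47875 / 6310, so 7.5872 s.
Per-layer time: 7.5872 + 7.03 → 14.6172 s.
4520 layers × 14.6172 s/layer = 66069.744 s, i.e. 18.35 hours.

18.35 hours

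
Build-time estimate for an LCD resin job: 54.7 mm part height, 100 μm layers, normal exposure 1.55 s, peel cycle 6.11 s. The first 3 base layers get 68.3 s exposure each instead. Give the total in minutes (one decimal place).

Layer count = ceil(54.7 / 0.1) = 547.
Base layers = 3 × (68.3 + 6.11) = 223.23 s.
Regular layers = 544 × (1.55 + 6.11), so 4167.04 s.
Sum: 223.23 + 4167.04 = 4390.27 s → 73.2 minutes.

73.2 minutes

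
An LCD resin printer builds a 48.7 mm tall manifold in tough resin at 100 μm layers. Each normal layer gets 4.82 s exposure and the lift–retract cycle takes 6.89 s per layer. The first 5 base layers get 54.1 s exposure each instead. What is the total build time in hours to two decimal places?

1.65 hours

Layer count = ceil(48.7 / 0.1) = 487.
Bottom layers = 5 × (54.1 + 6.89), so 304.95 s.
Regular layers = 482 × (4.82 + 6.89), so 5644.22 s.
Sum: 304.95 + 5644.22 = 5949.17 s → 1.65 hours.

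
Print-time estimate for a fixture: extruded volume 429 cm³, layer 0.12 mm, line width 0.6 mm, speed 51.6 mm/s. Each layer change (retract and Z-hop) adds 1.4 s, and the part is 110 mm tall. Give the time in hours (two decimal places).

Extrusion cross-section: 0.12 × 0.6 → 0.072 mm².
Path length: 429000 mm³ / 0.072 mm² → 5958333.3 mm.
Time extruding = 5958333.3 / 51.6 = 115471.6 s.
Number of layers: 110 / 0.12 → 917 (rounded up).
Layer-change overhead = 917 × 1.4 = 1283.8 s.
Total = 115471.6 + 1283.8 = 116755.4 s = 32.43 hours.

32.43 hours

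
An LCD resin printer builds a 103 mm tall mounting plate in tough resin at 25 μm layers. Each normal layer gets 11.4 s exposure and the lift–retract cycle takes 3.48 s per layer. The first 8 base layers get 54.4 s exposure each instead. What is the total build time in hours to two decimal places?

Layers = ⌈103/0.025⌉ = 4120.
Burn-in layers: 8 × (54.4 + 3.48) → 463.04 s.
Normal layers = 4112 × (11.4 + 3.48) = 61186.56 s.
Total = 463.04 + 61186.56 = 61649.6 s = 17.12 hours.

17.12 hours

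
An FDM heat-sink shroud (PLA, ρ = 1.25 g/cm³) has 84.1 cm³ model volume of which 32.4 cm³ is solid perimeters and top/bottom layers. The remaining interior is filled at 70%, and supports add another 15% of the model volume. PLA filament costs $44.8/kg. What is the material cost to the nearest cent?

$4.55

Infill region = 84.1 − 32.4, so 51.7 cm³.
Infill volume: 0.70 × 51.7 → 36.19 cm³.
Support = 0.15 × 84.1, so 12.615 cm³.
Deposited volume: 32.4 + 36.19 + 12.615 → 81.205 cm³.
Mass: 81.205 × 1.25 → 101.50625 g.
At $44.8/kg: 101.50625/1000 × 44.8 = $4.55.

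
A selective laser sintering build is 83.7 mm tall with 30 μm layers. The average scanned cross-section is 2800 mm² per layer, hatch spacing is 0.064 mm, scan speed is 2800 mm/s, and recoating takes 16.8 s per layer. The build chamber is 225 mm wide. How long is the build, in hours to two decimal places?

25.13 hours

Layer count = ceil(83.7 / 0.03) = 2790.
Scan path per layer: 2800 / 0.064 → 43750 mm.
Laser time per layer = 43750 / 2800 = 15.625 s.
Layer cycle = 15.625 + 16.8 = 32.425 s.
Build time = 2790 × 32.425 = 90465.75 s = 25.13 hours.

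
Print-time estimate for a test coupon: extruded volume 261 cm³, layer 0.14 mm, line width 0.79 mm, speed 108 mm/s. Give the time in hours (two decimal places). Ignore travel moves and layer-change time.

Line area: 0.14 × 0.79 → 0.1106 mm².
Toolpath length = 261 cm³ / 0.1106 mm² = 261000 / 0.1106 = 2359855.3 mm.
Time extruding = 2359855.3 / 108 = 21850.5 s.
That's 21850.5 s → 6.07 hours.

6.07 hours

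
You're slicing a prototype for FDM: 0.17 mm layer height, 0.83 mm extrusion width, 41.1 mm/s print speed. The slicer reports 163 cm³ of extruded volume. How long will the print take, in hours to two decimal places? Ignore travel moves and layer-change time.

Line area = 0.17 × 0.83, so 0.1411 mm².
Toolpath length = 163 cm³ / 0.1411 mm² = 163000 / 0.1411 = 1155209.1 mm.
Print-move time = 1155209.1 / 41.1 = 28107.3 s.
Converting: 28107.3 s = 7.81 hours.

7.81 hours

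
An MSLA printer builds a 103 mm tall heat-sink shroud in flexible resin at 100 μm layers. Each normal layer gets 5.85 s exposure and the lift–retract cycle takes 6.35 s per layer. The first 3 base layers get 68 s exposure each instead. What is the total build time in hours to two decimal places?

Layer count = ceil(103 / 0.1) = 1030.
Burn-in layers: 3 × (68 + 6.35) → 223.05 s.
Remaining layers = 1027 × (5.85 + 6.35), so 12529.4 s.
Total = 223.05 + 12529.4 = 12752.45 s = 3.54 hours.

3.54 hours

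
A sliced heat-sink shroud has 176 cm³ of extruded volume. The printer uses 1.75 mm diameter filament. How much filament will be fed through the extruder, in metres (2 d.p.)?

73.17 m

Cross-section of 1.75 mm filament: π·(1.75/2)² = 2.4053 mm².
Length = 176 cm³ / 2.4053 mm² = 176000 / 2.4053 = 73171.75 mm = 73.17 m.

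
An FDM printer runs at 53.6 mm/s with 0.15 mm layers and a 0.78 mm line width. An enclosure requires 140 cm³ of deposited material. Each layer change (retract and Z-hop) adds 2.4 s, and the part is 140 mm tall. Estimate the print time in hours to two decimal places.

Bead cross-section: 0.15 × 0.78 → 0.117 mm².
Total extruded path = 140000/0.117 = 1196581.2 mm.
Time extruding = 1196581.2 / 53.6, so 22324.3 s.
Layer count = ceil(140 / 0.15) = 934.
Layer-change overhead = 934 × 2.4, so 2241.6 s.
Total = 22324.3 + 2241.6 = 24565.9 s = 6.82 hours.

6.82 hours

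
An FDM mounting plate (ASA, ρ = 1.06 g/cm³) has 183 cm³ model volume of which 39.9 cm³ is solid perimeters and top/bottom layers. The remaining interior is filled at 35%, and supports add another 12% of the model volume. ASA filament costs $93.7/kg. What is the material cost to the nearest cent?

$11.12

Infill region: 183 − 39.9 → 143.1 cm³.
Infill deposited = 0.35 × 143.1 = 50.085 cm³.
Support = 0.12 × 183 = 21.96 cm³.
Total extruded = 39.9 + 50.085 + 21.96 = 111.945 cm³.
Mass: 111.945 × 1.06 → 118.6617 g.
At $93.7/kg: 118.6617/1000 × 93.7 = $11.12.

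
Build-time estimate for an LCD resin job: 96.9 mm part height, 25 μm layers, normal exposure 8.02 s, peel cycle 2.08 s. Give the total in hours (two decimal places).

Layers = ⌈96.9/0.025⌉ = 3876.
Each layer takes = 8.02 + 2.08, so 10.1 s.
Build time: 3876 × 10.1 s = 39147.6 s, i.e. 10.87 hours.

10.87 hours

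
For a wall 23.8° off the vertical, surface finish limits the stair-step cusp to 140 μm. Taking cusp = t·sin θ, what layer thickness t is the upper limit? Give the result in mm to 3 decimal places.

0.347 mm

sin(23.8°) = 0.4035; t_max = 0.14/0.4035 = 0.347 mm.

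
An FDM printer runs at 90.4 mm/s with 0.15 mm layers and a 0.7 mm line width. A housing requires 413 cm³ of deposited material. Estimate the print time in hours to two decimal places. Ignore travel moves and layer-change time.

12.09 hours

Extrusion cross-section = 0.15 × 0.7 = 0.105 mm².
Total extruded path = 413000/0.105 = 3933333.3 mm.
Extrusion time = 3933333.3 / 90.4 = 43510.3 s.
That's 43510.3 s → 12.09 hours.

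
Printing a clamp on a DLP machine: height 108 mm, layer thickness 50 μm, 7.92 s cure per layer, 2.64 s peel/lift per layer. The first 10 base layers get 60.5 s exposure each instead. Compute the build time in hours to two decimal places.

6.48 hours

Layer count = ceil(108 / 0.05) = 2160.
Burn-in layers = 10 × (60.5 + 2.64), so 631.4 s.
Remaining layers: 2150 × (7.92 + 2.64) → 22704 s.
Total = 631.4 + 22704 = 23335.4 s = 6.48 hours.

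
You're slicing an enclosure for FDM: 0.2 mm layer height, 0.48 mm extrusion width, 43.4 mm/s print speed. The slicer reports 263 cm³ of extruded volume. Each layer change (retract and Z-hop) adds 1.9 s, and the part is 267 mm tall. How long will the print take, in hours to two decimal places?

Line area: 0.2 × 0.48 → 0.096 mm².
Total extruded path = 263000/0.096 = 2739583.3 mm.
Print-move time: 2739583.3 / 43.4 → 63124 s.
Layer count = ceil(267 / 0.2) = 1335.
Z-hop total = 1335 × 1.9 = 2536.5 s.
Total = 63124 + 2536.5 = 65660.5 s = 18.24 hours.

18.24 hours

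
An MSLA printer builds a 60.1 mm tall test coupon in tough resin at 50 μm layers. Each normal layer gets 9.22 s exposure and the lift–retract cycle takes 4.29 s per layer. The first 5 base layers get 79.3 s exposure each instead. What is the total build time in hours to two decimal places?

Layer count = ceil(60.1 / 0.05) = 1202.
Burn-in layers = 5 × (79.3 + 4.29), so 417.95 s.
Remaining layers: 1197 × (9.22 + 4.29) → 16171.47 s.
Total = 417.95 + 16171.47 = 16589.42 s = 4.61 hours.

4.61 hours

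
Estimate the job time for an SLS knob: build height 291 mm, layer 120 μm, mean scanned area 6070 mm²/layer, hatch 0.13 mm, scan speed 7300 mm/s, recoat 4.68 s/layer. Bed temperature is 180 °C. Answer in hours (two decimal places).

Layers = ⌈291/0.12⌉ = 2425.
Per-layer scan distance = 6070 / 0.13 = 46692.3 mm.
Scan time per layer: 46692.3 / 7300 → 6.3962 s.
Per-layer time = 6.3962 + 4.68, so 11.0762 s.
2425 layers × 11.0762 s/layer = 26859.785 s, i.e. 7.46 hours.

7.46 hours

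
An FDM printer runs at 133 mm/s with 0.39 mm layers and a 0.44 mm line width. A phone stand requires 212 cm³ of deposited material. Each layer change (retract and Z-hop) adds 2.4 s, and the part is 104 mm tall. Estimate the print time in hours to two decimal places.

2.76 hours

Bead cross-section = 0.39 × 0.44, so 0.1716 mm².
Total extruded path = 212000/0.1716 = 1235431.2 mm.
Time extruding = 1235431.2 / 133, so 9289 s.
Number of layers: 104 / 0.39 → 267 (rounded up).
Non-print overhead = 267 × 2.4 = 640.8 s.
Altogether 9289 + 640.8 = 9929.8 s, i.e. 2.76 hours.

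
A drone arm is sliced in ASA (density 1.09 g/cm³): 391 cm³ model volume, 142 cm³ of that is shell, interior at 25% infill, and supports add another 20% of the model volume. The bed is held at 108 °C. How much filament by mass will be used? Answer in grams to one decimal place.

Volume inside the shell = 391 − 142 = 249 cm³.
Deposited infill = 0.25 × 249 = 62.25 cm³.
Support: 0.20 × 391 → 78.2 cm³.
Total printed volume = 142 + 62.25 + 78.2 = 282.45 cm³.
Mass = 282.45 × 1.09 = 307.8705 g.

307.9 g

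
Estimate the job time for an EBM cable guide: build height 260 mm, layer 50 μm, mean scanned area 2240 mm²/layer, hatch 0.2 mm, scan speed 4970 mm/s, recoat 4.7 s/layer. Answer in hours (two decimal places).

10.04 hours

Layer count = ceil(260 / 0.05) = 5200.
Scan path per layer = 2240 / 0.2, so 11200 mm.
Beam time per layer = 11200 / 4970, so 2.2535 s.
Time per layer: 2.2535 + 4.7 → 6.9535 s.
Build time = 5200 × 6.9535 = 36158.2 s = 10.04 hours.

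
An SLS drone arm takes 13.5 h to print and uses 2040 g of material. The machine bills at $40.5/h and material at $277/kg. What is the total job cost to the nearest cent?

$1111.83

Time charge = 40.5 × 13.5, so $546.75.
Material cost = 277 × 2040/1000, so $565.08.
Job cost: 546.75 + 565.08 = $1111.83.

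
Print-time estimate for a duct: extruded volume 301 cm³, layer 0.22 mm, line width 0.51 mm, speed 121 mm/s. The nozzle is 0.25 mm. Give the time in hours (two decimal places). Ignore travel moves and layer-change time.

6.16 hours

Extrusion cross-section = 0.22 × 0.51 = 0.1122 mm².
Total extruded path = 301000/0.1122 = 2682709.4 mm.
Print-move time = 2682709.4 / 121, so 22171.2 s.
22171.2 s = 6.16 hours.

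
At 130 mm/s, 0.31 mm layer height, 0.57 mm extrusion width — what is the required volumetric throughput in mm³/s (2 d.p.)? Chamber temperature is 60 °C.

22.97

Bead cross-section: 0.31 × 0.57 → 0.1767 mm².
Volumetric flow = 130 × 0.1767 = 22.97 mm³/s.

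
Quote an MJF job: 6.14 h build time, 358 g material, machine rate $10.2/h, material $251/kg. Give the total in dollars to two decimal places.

$152.49

Machine-time cost = 10.2 × 6.14 = $62.628.
Feedstock cost: 251 × 358/1000 → $89.858.
Total = 62.628 + 89.858 = 152.486 ≈ $152.49.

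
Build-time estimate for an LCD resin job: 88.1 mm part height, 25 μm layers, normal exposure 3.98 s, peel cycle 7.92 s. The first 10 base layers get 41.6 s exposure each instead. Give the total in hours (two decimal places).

Layer count = ceil(88.1 / 0.025) = 3524.
Base layers = 10 × (41.6 + 7.92) = 495.2 s.
Regular layers = 3514 × (3.98 + 7.92) = 41816.6 s.
Total = 495.2 + 41816.6 = 42311.8 s = 11.75 hours.

11.75 hours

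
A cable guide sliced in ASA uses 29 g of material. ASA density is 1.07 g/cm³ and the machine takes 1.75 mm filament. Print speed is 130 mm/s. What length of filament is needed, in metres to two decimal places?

Extruded volume: 29/1.07 = 27.1028 cm³ (27102.8 mm³).
Cross-section of 1.75 mm filament: π·(1.75/2)² = 2.4053 mm².
Length = 27102.8 / 2.4053 = 11267.95 mm = 11.27 m.

11.27 m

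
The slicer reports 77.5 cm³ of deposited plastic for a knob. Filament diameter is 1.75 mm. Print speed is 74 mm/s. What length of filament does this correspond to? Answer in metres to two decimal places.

32.22 m

Filament cross-section = π × (1.75/2)² = 2.4053 mm².
Length = 77.5 cm³ / 2.4053 mm² = 77500 / 2.4053 = 32220.51 mm = 32.22 m.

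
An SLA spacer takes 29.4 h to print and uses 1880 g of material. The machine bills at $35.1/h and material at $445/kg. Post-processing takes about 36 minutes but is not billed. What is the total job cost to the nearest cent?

$1868.54

Time charge = 35.1 × 29.4, so $1031.94.
Material cost: 445 × 1880/1000 → $836.60.
Total = 1031.94 + 836.60 = $1868.54.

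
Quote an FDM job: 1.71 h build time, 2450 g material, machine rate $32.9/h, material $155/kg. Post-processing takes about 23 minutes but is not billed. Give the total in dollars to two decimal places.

Machine cost: 32.9 × 1.71 → $56.259.
Material charge = 155 × 2450/1000 = $379.75.
Total = 56.259 + 379.75 = 436.009 ≈ $436.01.

$436.01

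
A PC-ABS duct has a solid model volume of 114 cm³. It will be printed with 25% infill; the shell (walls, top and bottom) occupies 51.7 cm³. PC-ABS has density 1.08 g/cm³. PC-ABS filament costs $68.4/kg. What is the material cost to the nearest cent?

$4.97

Interior volume = 114 − 51.7 = 62.3 cm³.
Infill volume: 0.25 × 62.3 → 15.575 cm³.
Total extruded = 51.7 + 15.575, so 67.275 cm³.
Mass = 67.275 × 1.08, so 72.657 g.
Cost = 72.657 g / 1000 × $68.4/kg = $4.97.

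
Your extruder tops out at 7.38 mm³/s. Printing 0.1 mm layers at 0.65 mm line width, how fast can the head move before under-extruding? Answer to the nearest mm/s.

114 mm/s

Bead cross-section = 0.1 × 0.65, so 0.065 mm².
Max speed = 7.38 / 0.065 = 113.54 ≈ 114 mm/s.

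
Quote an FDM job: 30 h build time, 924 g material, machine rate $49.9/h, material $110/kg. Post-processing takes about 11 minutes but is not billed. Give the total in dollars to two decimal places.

$1598.64

Machine cost = 49.9 × 30 = $1497.00.
Material cost = 110 × 924/1000, so $101.64.
Total = 1497.00 + 101.64 = $1598.64.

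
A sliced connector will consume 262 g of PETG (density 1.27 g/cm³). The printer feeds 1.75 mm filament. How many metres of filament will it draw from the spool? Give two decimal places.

85.77 m

Volume = 262 g / 1.27 g·cm⁻³ = 206.2992 cm³ = 206299.2 mm³.
A = π r² = π × 0.875² = 2.4053 mm².
L = V/A = 206299.2/2.4053 = 85768.59 mm → 85.77 m.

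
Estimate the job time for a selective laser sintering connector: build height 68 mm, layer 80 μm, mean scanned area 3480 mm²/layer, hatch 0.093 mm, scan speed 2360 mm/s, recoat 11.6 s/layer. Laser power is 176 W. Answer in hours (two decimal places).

Layer count = ceil(68 / 0.08) = 850.
Per-layer scan distance = 3480 / 0.093, so 37419.4 mm.
Per-layer scan time = 37419.4 / 2360, so 15.8557 s.
Layer cycle = 15.8557 + 11.6, so 27.4557 s.
Total: 850 × 27.4557 s = 23337.345 s → 6.48 hours.

6.48 hours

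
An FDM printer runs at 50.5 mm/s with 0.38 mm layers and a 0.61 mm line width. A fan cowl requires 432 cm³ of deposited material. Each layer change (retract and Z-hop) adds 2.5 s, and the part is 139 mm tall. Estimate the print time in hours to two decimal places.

10.51 hours

Line area: 0.38 × 0.61 → 0.2318 mm².
Toolpath length = 432 cm³ / 0.2318 mm² = 432000 / 0.2318 = 1863675.6 mm.
Extrusion time: 1863675.6 / 50.5 → 36904.5 s.
Layer count = ceil(139 / 0.38) = 366.
Layer-change overhead = 366 × 2.5 = 915 s.
Total = 36904.5 + 915 = 37819.5 s = 10.51 hours.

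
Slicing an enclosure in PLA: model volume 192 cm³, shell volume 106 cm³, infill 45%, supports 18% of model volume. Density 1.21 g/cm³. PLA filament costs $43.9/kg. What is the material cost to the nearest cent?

$9.52

Infill region = 192 − 106 = 86 cm³.
Deposited infill = 0.45 × 86 = 38.7 cm³.
Support = 0.18 × 192, so 34.56 cm³.
Total printed volume = 106 + 38.7 + 34.56, so 179.26 cm³.
Mass = 179.26 × 1.21 = 216.9046 g.
At $43.9/kg: 216.9046/1000 × 43.9 = $9.52.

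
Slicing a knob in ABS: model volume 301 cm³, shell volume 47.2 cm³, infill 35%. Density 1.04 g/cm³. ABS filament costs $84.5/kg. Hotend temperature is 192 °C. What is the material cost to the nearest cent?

$11.95

Volume inside the shell: 301 − 47.2 → 253.8 cm³.
Deposited infill = 0.35 × 253.8 = 88.83 cm³.
Total extruded = 47.2 + 88.83, so 136.03 cm³.
Mass = 136.03 × 1.04 = 141.4712 g.
Cost = 141.4712 g / 1000 × $84.5/kg = $11.95.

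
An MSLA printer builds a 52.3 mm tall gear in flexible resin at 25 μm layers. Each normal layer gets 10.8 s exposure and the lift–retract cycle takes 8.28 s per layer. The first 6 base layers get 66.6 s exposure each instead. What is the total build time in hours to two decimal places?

Layers = ⌈52.3/0.025⌉ = 2092.
Bottom layers: 6 × (66.6 + 8.28) → 449.28 s.
Regular layers = 2086 × (10.8 + 8.28), so 39800.88 s.
Total = 449.28 + 39800.88 = 40250.16 s = 11.18 hours.

11.18 hours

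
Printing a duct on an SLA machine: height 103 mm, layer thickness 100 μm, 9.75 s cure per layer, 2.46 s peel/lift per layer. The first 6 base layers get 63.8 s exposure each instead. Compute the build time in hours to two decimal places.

3.58 hours

Number of layers: 103 / 0.1 → 1030 (rounded up).
Base layers = 6 × (63.8 + 2.46) = 397.56 s.
Remaining layers = 1024 × (9.75 + 2.46), so 12503.04 s.
Total = 397.56 + 12503.04 = 12900.6 s = 3.58 hours.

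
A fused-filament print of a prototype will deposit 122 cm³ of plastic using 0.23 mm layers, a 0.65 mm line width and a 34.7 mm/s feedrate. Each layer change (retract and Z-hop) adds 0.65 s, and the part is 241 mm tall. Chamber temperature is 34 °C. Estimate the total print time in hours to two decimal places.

6.72 hours

Line area = 0.23 × 0.65 = 0.1495 mm².
Path length: 122000 mm³ / 0.1495 mm² → 816053.5 mm.
Time extruding: 816053.5 / 34.7 → 23517.4 s.
Layer count = ceil(241 / 0.23) = 1048.
Non-print overhead = 1048 × 0.65 = 681.2 s.
Altogether 23517.4 + 681.2 = 24198.6 s, i.e. 6.72 hours.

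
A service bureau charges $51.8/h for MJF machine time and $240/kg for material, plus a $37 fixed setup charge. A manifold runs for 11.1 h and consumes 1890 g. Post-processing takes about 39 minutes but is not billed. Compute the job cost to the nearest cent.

Machine-time cost = 51.8 × 11.1 = $574.98.
Feedstock cost = 240 × 1890/1000, so $453.60.
Total = 574.98 + 453.60 + 37 = $1065.58.

$1065.58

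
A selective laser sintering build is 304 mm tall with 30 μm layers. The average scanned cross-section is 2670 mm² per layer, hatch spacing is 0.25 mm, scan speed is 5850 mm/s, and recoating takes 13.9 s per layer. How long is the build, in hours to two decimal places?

44.27 hours

Layer count = ceil(304 / 0.03) = 10134.
Hatch length per layer = 2670 / 0.25, so 10680 mm.
Laser time per layer = 10680 / 5850, so 1.8256 s.
Per-layer time = 1.8256 + 13.9, so 15.7256 s.
Total: 10134 × 15.7256 s = 159363.2304 s → 44.27 hours.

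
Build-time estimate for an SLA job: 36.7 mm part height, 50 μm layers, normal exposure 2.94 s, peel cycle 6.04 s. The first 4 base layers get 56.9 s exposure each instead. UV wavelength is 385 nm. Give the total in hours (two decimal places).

1.89 hours

Layers = ⌈36.7/0.05⌉ = 734.
Burn-in layers = 4 × (56.9 + 6.04) = 251.76 s.
Normal layers = 730 × (2.94 + 6.04), so 6555.4 s.
Sum: 251.76 + 6555.4 = 6807.16 s → 1.89 hours.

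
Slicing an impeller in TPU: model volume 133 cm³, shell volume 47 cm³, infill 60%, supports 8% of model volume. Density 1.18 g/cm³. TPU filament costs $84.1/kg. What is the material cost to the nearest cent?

Volume inside the shell: 133 − 47 → 86 cm³.
Infill volume = 0.60 × 86, so 51.6 cm³.
Support = 0.08 × 133, so 10.64 cm³.
Deposited volume: 47 + 51.6 + 10.64 → 109.24 cm³.
Mass = 109.24 × 1.18 = 128.9032 g.
At $84.1/kg: 128.9032/1000 × 84.1 = $10.84.

$10.84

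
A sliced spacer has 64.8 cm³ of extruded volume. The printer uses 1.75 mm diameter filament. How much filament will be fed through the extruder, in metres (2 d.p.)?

A = π r² = π × 0.875² = 2.4053 mm².
Length = 64.8 cm³ / 2.4053 mm² = 64800 / 2.4053 = 26940.51 mm = 26.94 m.

26.94 m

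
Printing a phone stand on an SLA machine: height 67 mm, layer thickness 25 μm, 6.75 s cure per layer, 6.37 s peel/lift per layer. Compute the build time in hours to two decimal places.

9.77 hours

Layers = ⌈67/0.025⌉ = 2680.
Each layer takes = 6.75 + 6.37 = 13.12 s.
Build time: 2680 × 13.12 s = 35161.6 s, i.e. 9.77 hours.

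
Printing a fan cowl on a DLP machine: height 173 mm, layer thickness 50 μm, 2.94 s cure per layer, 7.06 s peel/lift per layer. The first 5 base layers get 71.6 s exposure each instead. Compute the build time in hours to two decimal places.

Layers = ⌈173/0.05⌉ = 3460.
Base layers = 5 × (71.6 + 7.06) = 393.3 s.
Normal layers: 3455 × (2.94 + 7.06) → 34550 s.
Sum: 393.3 + 34550 = 34943.3 s → 9.71 hours.

9.71 hours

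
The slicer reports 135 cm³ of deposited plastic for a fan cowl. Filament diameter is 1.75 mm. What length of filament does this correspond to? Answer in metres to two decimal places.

A = π r² = π × 0.875² = 2.4053 mm².
Length = 135 cm³ / 2.4053 mm² = 135000 / 2.4053 = 56126.05 mm = 56.13 m.

56.13 m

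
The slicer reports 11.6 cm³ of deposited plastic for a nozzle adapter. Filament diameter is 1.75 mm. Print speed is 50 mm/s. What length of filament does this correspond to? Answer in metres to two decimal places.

A = π r² = π × 0.875² = 2.4053 mm².
L = 11600 mm³ / 2.4053 mm² = 4822.68 mm, i.e. 4.82 m.

4.82 m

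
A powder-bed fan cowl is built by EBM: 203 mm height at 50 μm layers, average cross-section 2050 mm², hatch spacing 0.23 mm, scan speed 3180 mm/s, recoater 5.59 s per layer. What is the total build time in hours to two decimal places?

9.47 hours

Layers = ⌈203/0.05⌉ = 4060.
Scan path per layer: 2050 / 0.23 → 8913 mm.
Scan time per layer = 8913 / 3180, so 2.8028 s.
Layer cycle = 2.8028 + 5.59 = 8.3928 s.
4060 layers × 8.3928 s/layer = 34074.768 s, i.e. 9.47 hours.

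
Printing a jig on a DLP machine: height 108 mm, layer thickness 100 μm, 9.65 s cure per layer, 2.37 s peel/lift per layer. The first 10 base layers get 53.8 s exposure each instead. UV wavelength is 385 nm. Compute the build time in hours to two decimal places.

Number of layers: 108 / 0.1 → 1080 (rounded up).
Bottom layers = 10 × (53.8 + 2.37) = 561.7 s.
Normal layers: 1070 × (9.65 + 2.37) → 12861.4 s.
Total = 561.7 + 12861.4 = 13423.1 s = 3.73 hours.

3.73 hours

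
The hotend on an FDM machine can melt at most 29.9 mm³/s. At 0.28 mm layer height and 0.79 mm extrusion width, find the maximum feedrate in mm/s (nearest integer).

135 mm/s

A = 0.28 × 0.79, so 0.2212 mm².
Max speed = 29.9 / 0.2212 = 135.17 ≈ 135 mm/s.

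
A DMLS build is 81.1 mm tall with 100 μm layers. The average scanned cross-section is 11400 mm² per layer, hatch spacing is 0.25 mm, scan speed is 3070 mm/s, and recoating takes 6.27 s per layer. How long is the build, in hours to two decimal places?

Layers = ⌈81.1/0.1⌉ = 811.
Hatch length per layer: 11400 / 0.25 → 45600 mm.
Per-layer scan time: 45600 / 3070 → 14.8534 s.
Time per layer = 14.8534 + 6.27, so 21.1234 s.
Total: 811 × 21.1234 s = 17131.0774 s → 4.76 hours.

4.76 hours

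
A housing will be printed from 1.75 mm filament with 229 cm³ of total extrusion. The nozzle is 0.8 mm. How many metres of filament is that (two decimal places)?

95.21 m

Filament cross-section = π × (1.75/2)² = 2.4053 mm².
L = 229000 mm³ / 2.4053 mm² = 95206.42 mm, i.e. 95.21 m.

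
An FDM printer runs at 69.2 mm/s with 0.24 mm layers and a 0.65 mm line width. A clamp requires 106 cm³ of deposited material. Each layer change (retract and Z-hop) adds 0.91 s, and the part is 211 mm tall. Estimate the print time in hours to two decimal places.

Extrusion cross-section: 0.24 × 0.65 → 0.156 mm².
Toolpath length = 106 cm³ / 0.156 mm² = 106000 / 0.156 = 679487.2 mm.
Extrusion time = 679487.2 / 69.2, so 9819.2 s.
Layers = ⌈211/0.24⌉ = 880.
Non-print overhead = 880 × 0.91 = 800.8 s.
Altogether 9819.2 + 800.8 = 10620 s, i.e. 2.95 hours.

2.95 hours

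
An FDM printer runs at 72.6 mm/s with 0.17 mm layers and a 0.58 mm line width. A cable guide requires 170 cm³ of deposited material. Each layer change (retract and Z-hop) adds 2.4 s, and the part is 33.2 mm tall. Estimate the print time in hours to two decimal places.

Extrusion cross-section = 0.17 × 0.58, so 0.0986 mm².
Toolpath length = 170 cm³ / 0.0986 mm² = 170000 / 0.0986 = 1724137.9 mm.
Print-move time: 1724137.9 / 72.6 → 23748.5 s.
Layer count = ceil(33.2 / 0.17) = 196.
Layer-change overhead = 196 × 2.4, so 470.4 s.
Total = 23748.5 + 470.4 = 24218.9 s = 6.73 hours.

6.73 hours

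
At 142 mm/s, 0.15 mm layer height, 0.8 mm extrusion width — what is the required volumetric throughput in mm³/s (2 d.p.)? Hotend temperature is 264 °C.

Bead cross-section = 0.15 × 0.8 = 0.12 mm².
Volumetric flow = 142 × 0.12 = 17.04 mm³/s.

17.04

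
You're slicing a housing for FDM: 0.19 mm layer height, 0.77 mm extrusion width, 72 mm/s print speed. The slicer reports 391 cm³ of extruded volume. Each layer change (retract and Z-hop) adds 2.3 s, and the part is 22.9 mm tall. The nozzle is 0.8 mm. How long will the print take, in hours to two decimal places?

10.39 hours

Extrusion cross-section: 0.19 × 0.77 → 0.1463 mm².
Total extruded path = 391000/0.1463 = 2672590.6 mm.
Print-move time: 2672590.6 / 72 → 37119.3 s.
Layers = ⌈22.9/0.19⌉ = 121.
Layer-change overhead = 121 × 2.3 = 278.3 s.
Altogether 37119.3 + 278.3 = 37397.6 s, i.e. 10.39 hours.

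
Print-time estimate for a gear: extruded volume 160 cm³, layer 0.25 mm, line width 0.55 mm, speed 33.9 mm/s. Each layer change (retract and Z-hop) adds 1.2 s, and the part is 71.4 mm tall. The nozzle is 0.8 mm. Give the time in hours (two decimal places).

Extrusion cross-section: 0.25 × 0.55 → 0.1375 mm².
Total extruded path = 160000/0.1375 = 1163636.4 mm.
Extrusion time: 1163636.4 / 33.9 → 34325.6 s.
Number of layers: 71.4 / 0.25 → 286 (rounded up).
Layer-change overhead = 286 × 1.2 = 343.2 s.
Total = 34325.6 + 343.2 = 34668.8 s = 9.63 hours.

9.63 hours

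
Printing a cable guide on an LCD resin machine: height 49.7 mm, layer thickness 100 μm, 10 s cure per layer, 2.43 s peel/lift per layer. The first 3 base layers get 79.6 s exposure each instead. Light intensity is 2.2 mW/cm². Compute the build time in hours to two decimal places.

Layer count = ceil(49.7 / 0.1) = 497.
Base layers: 3 × (79.6 + 2.43) → 246.09 s.
Normal layers = 494 × (10 + 2.43), so 6140.42 s.
Total = 246.09 + 6140.42 = 6386.51 s = 1.77 hours.

1.77 hours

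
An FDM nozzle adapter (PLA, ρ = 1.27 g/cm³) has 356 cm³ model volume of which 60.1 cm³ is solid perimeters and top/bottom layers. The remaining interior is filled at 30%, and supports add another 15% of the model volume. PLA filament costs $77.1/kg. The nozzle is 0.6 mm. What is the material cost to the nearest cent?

$19.81

Infill region = 356 − 60.1 = 295.9 cm³.
Infill volume = 0.30 × 295.9 = 88.77 cm³.
Support = 0.15 × 356, so 53.4 cm³.
Total printed volume = 60.1 + 88.77 + 53.4 = 202.27 cm³.
Mass = 202.27 × 1.27 = 256.8829 g.
At $77.1/kg: 256.8829/1000 × 77.1 = $19.81.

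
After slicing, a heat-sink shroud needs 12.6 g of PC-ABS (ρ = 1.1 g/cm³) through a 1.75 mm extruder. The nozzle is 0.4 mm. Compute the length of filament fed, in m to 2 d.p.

Extruded volume: 12.6/1.1 = 11.4545 cm³ (11454.5 mm³).
Filament cross-section = π × (1.75/2)² = 2.4053 mm².
L = V/A = 11454.5/2.4053 = 4762.19 mm → 4.76 m.

4.76 m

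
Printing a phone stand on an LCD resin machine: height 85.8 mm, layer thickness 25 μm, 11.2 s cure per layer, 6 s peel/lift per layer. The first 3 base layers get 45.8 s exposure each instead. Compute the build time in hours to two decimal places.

16.43 hours

Number of layers: 85.8 / 0.025 → 3432 (rounded up).
Base layers = 3 × (45.8 + 6) = 155.4 s.
Normal layers: 3429 × (11.2 + 6) → 58978.8 s.
Sum: 155.4 + 58978.8 = 59134.2 s → 16.43 hours.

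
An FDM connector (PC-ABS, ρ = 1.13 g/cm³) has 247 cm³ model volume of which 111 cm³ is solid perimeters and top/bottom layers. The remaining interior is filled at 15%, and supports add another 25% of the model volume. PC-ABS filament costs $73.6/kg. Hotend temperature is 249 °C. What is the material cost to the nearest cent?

Volume inside the shell: 247 − 111 → 136 cm³.
Infill deposited = 0.15 × 136 = 20.4 cm³.
Support = 0.25 × 247 = 61.75 cm³.
Total extruded = 111 + 20.4 + 61.75, so 193.15 cm³.
Mass: 193.15 × 1.13 → 218.2595 g.
Cost = 218.2595 g / 1000 × $73.6/kg = $16.06.

$16.06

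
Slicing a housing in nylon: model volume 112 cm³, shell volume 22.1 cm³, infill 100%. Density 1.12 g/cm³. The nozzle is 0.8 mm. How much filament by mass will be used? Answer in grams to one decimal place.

Volume inside the shell = 112 − 22.1 = 89.9 cm³.
Deposited infill: 1.00 × 89.9 → 89.9 cm³.
Deposited volume = 22.1 + 89.9, so 112 cm³.
Mass = 112 × 1.12, so 125.44 g.

125.4 g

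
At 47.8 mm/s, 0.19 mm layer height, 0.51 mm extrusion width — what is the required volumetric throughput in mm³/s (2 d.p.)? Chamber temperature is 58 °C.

Bead cross-section = 0.19 × 0.51 = 0.0969 mm².
Volumetric flow = 47.8 × 0.0969 = 4.63 mm³/s.

4.63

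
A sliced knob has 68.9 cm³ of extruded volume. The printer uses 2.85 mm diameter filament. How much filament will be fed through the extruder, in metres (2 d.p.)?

Cross-section of 2.85 mm filament: π·(2.85/2)² = 6.3794 mm².
L = 68900 mm³ / 6.3794 mm² = 10800.39 mm, i.e. 10.80 m.

10.80 m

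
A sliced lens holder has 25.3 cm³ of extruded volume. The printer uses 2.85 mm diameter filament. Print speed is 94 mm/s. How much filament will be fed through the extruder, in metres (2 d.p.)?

3.97 m

Cross-section of 2.85 mm filament: π·(2.85/2)² = 6.3794 mm².
L = 25300 mm³ / 6.3794 mm² = 3965.89 mm, i.e. 3.97 m.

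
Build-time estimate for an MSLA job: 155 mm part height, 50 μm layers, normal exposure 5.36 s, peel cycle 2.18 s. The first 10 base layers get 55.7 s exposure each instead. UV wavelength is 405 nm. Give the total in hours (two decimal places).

6.63 hours

Number of layers: 155 / 0.05 → 3100 (rounded up).
Burn-in layers = 10 × (55.7 + 2.18) = 578.8 s.
Regular layers = 3090 × (5.36 + 2.18) = 23298.6 s.
Total = 578.8 + 23298.6 = 23877.4 s = 6.63 hours.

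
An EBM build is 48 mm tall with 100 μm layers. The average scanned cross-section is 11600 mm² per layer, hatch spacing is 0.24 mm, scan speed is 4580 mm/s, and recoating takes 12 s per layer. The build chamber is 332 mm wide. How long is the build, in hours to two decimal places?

Layers = ⌈48/0.1⌉ = 480.
Scan path per layer = 11600 / 0.24 = 48333.3 mm.
Beam time per layer = 48333.3 / 4580 = 10.5531 s.
Layer cycle = 10.5531 + 12, so 22.5531 s.
Total: 480 × 22.5531 s = 10825.488 s → 3.01 hours.

3.01 hours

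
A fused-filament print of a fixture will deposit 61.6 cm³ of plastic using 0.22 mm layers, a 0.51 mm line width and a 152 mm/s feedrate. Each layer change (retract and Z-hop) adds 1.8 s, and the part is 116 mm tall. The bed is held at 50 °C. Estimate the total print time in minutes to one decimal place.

Extrusion cross-section: 0.22 × 0.51 → 0.1122 mm².
Total extruded path = 61600/0.1122 = 549019.6 mm.
Time extruding = 549019.6 / 152, so 3612 s.
Layer count = ceil(116 / 0.22) = 528.
Non-print overhead = 528 × 1.8 = 950.4 s.
Total = 3612 + 950.4 = 4562.4 s = 76.0 minutes.

76.0 minutes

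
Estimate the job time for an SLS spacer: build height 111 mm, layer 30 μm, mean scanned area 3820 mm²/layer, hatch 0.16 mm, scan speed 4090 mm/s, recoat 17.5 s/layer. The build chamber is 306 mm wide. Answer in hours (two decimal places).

Layers = ⌈111/0.03⌉ = 3700.
Hatch length per layer: 3820 / 0.16 → 23875 mm.
Laser time per layer: 23875 / 4090 → 5.8374 s.
Time per layer: 5.8374 + 17.5 → 23.3374 s.
3700 layers × 23.3374 s/layer = 86348.38 s, i.e. 23.99 hours.

23.99 hours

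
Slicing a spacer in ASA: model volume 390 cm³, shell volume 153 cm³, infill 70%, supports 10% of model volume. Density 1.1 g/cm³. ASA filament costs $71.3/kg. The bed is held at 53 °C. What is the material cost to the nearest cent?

Interior volume: 390 − 153 → 237 cm³.
Deposited infill = 0.70 × 237, so 165.9 cm³.
Support = 0.10 × 390 = 39 cm³.
Deposited volume = 153 + 165.9 + 39, so 357.9 cm³.
Mass = 357.9 × 1.1, so 393.69 g.
Cost = 393.69 g / 1000 × $71.3/kg = $28.07.

$28.07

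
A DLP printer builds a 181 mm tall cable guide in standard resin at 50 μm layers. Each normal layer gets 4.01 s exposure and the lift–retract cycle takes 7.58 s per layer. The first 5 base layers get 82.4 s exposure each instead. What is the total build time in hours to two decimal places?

Layer count = ceil(181 / 0.05) = 3620.
Burn-in layers = 5 × (82.4 + 7.58) = 449.9 s.
Remaining layers = 3615 × (4.01 + 7.58) = 41897.85 s.
Total = 449.9 + 41897.85 = 42347.75 s = 11.76 hours.

11.76 hours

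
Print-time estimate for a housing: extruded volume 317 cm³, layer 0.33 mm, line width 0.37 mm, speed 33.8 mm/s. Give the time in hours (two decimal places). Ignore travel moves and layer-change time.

Bead cross-section: 0.33 × 0.37 → 0.1221 mm².
Total extruded path = 317000/0.1221 = 2596232.6 mm.
Extrusion time = 2596232.6 / 33.8, so 76811.6 s.
76811.6 s = 21.34 hours.

21.34 hours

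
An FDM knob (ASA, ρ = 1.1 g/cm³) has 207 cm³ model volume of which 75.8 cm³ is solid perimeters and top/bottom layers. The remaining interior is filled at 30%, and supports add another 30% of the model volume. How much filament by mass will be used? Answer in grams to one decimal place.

195.0 g

Infill region = 207 − 75.8 = 131.2 cm³.
Infill deposited: 0.30 × 131.2 → 39.36 cm³.
Support = 0.30 × 207, so 62.1 cm³.
Total extruded = 75.8 + 39.36 + 62.1, so 177.26 cm³.
Mass: 177.26 × 1.1 → 194.986 g.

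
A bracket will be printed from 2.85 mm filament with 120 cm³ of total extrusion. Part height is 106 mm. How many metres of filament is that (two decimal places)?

Filament cross-section = π × (2.85/2)² = 6.3794 mm².
Length = 120 cm³ / 6.3794 mm² = 120000 / 6.3794 = 18810.55 mm = 18.81 m.

18.81 m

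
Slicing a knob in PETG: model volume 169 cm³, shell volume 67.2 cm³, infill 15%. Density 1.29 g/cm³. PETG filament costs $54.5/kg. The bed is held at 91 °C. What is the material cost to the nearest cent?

Infill region = 169 − 67.2, so 101.8 cm³.
Deposited infill = 0.15 × 101.8, so 15.27 cm³.
Deposited volume: 67.2 + 15.27 → 82.47 cm³.
Mass: 82.47 × 1.29 → 106.3863 g.
Cost = 106.3863 g / 1000 × $54.5/kg = $5.80.

$5.80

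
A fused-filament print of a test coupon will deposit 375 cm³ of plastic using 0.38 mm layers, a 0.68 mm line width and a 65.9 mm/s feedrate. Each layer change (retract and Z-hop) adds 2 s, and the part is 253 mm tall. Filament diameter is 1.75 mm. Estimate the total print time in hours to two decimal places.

Extrusion cross-section = 0.38 × 0.68 = 0.2584 mm².
Total extruded path = 375000/0.2584 = 1451238.4 mm.
Print-move time: 1451238.4 / 65.9 → 22021.8 s.
Layers = ⌈253/0.38⌉ = 666.
Non-print overhead = 666 × 2 = 1332 s.
Total = 22021.8 + 1332 = 23353.8 s = 6.49 hours.

6.49 hours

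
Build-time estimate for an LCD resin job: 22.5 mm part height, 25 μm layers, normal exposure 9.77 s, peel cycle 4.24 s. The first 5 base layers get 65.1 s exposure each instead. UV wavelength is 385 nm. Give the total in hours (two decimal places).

3.58 hours

Number of layers: 22.5 / 0.025 → 900 (rounded up).
Base layers: 5 × (65.1 + 4.24) → 346.7 s.
Remaining layers: 895 × (9.77 + 4.24) → 12538.95 s.
Sum: 346.7 + 12538.95 = 12885.65 s → 3.58 hours.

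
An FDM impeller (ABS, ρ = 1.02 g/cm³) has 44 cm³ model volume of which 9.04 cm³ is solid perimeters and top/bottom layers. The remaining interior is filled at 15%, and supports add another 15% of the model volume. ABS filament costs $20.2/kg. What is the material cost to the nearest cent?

Infill region = 44 − 9.04, so 34.96 cm³.
Deposited infill: 0.15 × 34.96 → 5.244 cm³.
Support = 0.15 × 44, so 6.6 cm³.
Total extruded = 9.04 + 5.244 + 6.6, so 20.884 cm³.
Mass: 20.884 × 1.02 → 21.30168 g.
Cost = 21.30168 g / 1000 × $20.2/kg = $0.43.

$0.43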